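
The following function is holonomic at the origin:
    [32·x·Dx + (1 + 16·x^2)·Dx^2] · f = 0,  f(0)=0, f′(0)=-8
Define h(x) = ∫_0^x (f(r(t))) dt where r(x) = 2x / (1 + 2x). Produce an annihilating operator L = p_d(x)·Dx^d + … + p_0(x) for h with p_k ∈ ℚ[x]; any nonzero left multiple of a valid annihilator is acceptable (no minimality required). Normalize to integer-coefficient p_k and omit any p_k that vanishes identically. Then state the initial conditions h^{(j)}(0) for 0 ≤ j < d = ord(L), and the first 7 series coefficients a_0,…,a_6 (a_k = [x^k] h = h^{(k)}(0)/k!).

f: a_k = 0, -8, 0, 128/3, 0, -2048/5, 0, …
Change of var in L_f (x↦r) gives L₀.
∫: right-multiply L₀ by Dx.
L = (4 + 136·x)·Dx^2 + (1 + 4·x + 68·x^2)·Dx^3  (order 3).
h: a_k = 0, 0, -8, 32/3, 208/3, -384, -12928/15, …
ICs: h(0) = 0, h′(0) = 0, h′′(0) = -16.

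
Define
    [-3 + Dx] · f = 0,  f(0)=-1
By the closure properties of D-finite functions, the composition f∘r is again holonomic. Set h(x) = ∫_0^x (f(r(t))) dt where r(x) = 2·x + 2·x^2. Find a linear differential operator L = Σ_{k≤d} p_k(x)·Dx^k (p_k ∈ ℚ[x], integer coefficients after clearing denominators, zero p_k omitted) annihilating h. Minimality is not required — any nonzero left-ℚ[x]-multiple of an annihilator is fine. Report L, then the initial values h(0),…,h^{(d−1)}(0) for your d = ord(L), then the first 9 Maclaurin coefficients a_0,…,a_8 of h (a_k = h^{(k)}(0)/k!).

L = (-6 - 12·x)·Dx + Dx^2  (order 2).
h: a_k = 0, -1, -3, -8, -18, -36, -324/5, -3744/35, -5724/35, …
ICs: h(0) = 0, h′(0) = -1.

f: a_k = -1, -3, -9/2, -9/2, -27/8, -81/40, -81/80, -243/560, -729/4480, …
Substitute x→r, Dx→(1/r')Dx; clear ⇒ L₀.
h=∫h₀ ⇒ L = L₀·Dx.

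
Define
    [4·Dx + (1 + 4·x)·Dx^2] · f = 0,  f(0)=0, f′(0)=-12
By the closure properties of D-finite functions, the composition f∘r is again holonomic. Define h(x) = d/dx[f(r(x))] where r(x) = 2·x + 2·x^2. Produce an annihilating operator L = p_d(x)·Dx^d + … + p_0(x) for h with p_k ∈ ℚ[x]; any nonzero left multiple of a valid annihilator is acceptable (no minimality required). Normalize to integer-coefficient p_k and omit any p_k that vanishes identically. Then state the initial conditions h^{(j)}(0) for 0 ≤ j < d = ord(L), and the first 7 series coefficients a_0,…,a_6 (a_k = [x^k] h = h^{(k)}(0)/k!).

f: a_k = 0, -12, 24, -64, 192, -3072/5, 2048, …
h₀=f(r): pull back L_f along r ⇒ L₀.
h=h₀': d/dx-closure on L₀ ⇒ L.
L = (6 + 16·x + 16·x^2) + (1 + 10·x + 24·x^2 + 16·x^3)·Dx  (order 1).
h: a_k = -24, 144, -960, 6528, -44544, 304128, -2076672, …
ICs: h(0) = -24.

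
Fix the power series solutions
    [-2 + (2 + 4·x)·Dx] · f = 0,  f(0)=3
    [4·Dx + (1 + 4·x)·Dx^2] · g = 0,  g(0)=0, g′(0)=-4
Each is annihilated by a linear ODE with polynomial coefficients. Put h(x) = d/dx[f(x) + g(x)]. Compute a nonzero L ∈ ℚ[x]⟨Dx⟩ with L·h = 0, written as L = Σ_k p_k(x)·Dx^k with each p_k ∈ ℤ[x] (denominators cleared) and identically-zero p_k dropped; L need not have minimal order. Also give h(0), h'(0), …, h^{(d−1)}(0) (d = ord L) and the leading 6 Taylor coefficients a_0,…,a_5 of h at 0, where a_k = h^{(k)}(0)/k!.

f: a_k = 3, 3, -3/2, 3/2, -15/8, 21/8, …
g: a_k = 0, -4, 8, -64/3, 64, -1024/5, …
L₀ := lclm(L_f,L_g); ord L₀ ≤ 1+2.
h=h₀': d/dx-closure on L₀ ⇒ L.
L = (20 + 16·x) + (29 + 104·x + 80·x^2)·Dx + (3 + 22·x + 48·x^2 + 32·x^3)·Dx^2  (order 2).
h: a_k = -1, 13, -119/2, 497/2, -8087/8, 32579/8, …
ICs: h(0) = -1, h′(0) = 13.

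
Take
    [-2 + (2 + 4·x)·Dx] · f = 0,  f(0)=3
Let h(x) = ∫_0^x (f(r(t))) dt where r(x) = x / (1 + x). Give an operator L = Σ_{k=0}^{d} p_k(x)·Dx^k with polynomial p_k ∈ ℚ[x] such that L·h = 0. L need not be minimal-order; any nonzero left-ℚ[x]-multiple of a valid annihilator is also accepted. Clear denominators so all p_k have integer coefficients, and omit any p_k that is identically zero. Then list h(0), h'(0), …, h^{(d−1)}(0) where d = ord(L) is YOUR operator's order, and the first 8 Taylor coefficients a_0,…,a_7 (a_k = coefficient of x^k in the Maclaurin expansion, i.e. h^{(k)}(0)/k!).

f: a_k = 3, 3, -3/2, 3/2, -15/8, 21/8, -63/16, 99/16, …
h₀=f(r): pull back L_f along r ⇒ L₀.
Integrate: L := L₀·Dx.
L = -Dx + (1 + 4·x + 3·x^2)·Dx^2  (order 2).
h: a_k = 0, 3, 3/2, -3/2, 15/8, -111/40, 75/16, -981/112, …
ICs: h(0) = 0, h′(0) = 3.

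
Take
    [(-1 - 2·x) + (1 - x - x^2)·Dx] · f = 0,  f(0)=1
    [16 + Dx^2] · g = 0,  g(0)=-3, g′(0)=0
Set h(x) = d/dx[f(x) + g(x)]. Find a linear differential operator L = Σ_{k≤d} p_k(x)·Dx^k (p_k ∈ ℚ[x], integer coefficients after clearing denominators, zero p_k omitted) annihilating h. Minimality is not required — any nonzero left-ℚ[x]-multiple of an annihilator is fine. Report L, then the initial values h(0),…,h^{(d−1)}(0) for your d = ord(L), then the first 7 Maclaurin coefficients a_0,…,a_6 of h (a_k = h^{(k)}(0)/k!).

L = (1472 + 2624·x + 2560·x^2 + 640·x^3 + 2240·x^4 + 2304·x^5 + 768·x^6) + (-272 - 112·x + 1008·x^2 - 160·x^3 - 800·x^4 + 576·x^5 + 896·x^6 + 256·x^7)·Dx + (92 + 164·x + 160·x^2 + 40·x^3 + 140·x^4 + 144·x^5 + 48·x^6)·Dx^2 + (-17 - 7·x + 63·x^2 - 10·x^3 - 50·x^4 + 36·x^5 + 56·x^6 + 16·x^7)·Dx^3  (order 3).
h: a_k = 1, 52, 9, -108, 40, 902/5, 147, …
ICs: h(0) = 1, h′(0) = 52, h′′(0) = 18.

f: a_k = 1, 1, 2, 3, 5, 8, 13, …
g: a_k = -3, 0, 24, 0, -32, 0, 256/15, …
Sum ⇒ L₀ = lclm(L_f,L_g) in ℚ(x)⟨Dx⟩.
Differentiate: ansatz ord ≤ ord L₀ ⇒ L.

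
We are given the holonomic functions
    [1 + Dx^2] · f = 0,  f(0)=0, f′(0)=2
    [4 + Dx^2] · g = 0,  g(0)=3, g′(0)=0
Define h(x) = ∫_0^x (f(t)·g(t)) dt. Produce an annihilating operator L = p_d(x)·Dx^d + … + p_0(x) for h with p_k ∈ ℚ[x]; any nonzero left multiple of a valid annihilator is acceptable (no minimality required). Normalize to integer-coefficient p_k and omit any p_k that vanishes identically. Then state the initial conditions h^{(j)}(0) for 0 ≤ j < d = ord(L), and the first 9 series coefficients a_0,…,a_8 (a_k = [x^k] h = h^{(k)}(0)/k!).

L = 9·Dx + 10·Dx^3 + Dx^5  (order 5).
h: a_k = 0, 0, 3, 0, -13/4, 0, 121/120, 0, -1093/6720, …
ICs: h(0) = 0, h′(0) = 0, h′′(0) = 6, h′′′(0) = 0, h′′′′(0) = -78.

f: a_k = 0, 2, 0, -1/3, 0, 1/60, 0, -1/2520, 0, …
g: a_k = 3, 0, -6, 0, 2, 0, -4/15, 0, 2/105, …
L₀ := L_f ⊗_s L_g (sym. prod.), ord ≤ 4.
Integrate: L := L₀·Dx.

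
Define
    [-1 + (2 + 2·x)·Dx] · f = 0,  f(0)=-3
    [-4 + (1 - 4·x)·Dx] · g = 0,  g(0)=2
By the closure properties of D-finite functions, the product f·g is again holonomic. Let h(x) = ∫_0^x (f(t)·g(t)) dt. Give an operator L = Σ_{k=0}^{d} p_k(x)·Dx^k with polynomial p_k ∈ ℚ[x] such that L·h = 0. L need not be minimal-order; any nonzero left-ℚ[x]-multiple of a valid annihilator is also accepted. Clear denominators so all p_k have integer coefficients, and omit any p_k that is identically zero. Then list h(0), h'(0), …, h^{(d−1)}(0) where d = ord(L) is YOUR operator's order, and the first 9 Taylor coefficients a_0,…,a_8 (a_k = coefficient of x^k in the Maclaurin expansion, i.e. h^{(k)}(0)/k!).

L = (9 + 4·x)·Dx + (-2 + 6·x + 8·x^2)·Dx^2  (order 2).
h: a_k = 0, -6, -27/2, -143/4, -3435/32, -21981/64, -293087/256, -14068113/3584, -112545003/8192, …
ICs: h(0) = 0, h′(0) = -6.

f: a_k = -3, -3/2, 3/8, -3/16, 15/128, -21/256, 63/1024, -99/2048, 1287/32768, …
g: a_k = 2, 8, 32, 128, 512, 2048, 8192, 32768, 131072, …
h₀=f·g: eliminate ⇒ L₀, order ≤ 1·1.
h=∫h₀ ⇒ L = L₀·Dx.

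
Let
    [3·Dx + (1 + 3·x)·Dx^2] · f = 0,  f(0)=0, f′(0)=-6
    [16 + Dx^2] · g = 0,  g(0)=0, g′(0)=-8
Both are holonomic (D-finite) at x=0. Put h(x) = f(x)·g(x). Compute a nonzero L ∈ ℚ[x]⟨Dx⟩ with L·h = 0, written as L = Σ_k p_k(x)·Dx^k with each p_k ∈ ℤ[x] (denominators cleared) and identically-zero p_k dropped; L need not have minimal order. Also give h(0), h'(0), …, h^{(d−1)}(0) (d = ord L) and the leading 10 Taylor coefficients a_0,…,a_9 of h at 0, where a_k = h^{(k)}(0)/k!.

L = (2272 + 127488·x + 781056·x^2 + 1769472·x^3 + 1327104·x^4) + (4416 + 50112·x + 165888·x^2 + 165888·x^3)·Dx + (1022 + 19392·x + 102816·x^2 + 221184·x^3 + 165888·x^4)·Dx^2 + (276 + 3132·x + 10368·x^2 + 10368·x^3)·Dx^3 + (55 + 714·x + 3375·x^2 + 6912·x^3 + 5184·x^4)·Dx^4  (order 4).
h: a_k = 0, 0, 48, -72, 16, -132, 496, -6168/5, 335312/105, -299974/35, …
ICs: h(0) = 0, h′(0) = 0, h′′(0) = 96, h′′′(0) = -432.

f: a_k = 0, -6, 9, -18, 81/2, -486/5, 243, -4374/7, 6561/4, -4374, …
g: a_k = 0, -8, 0, 64/3, 0, -256/15, 0, 2048/315, 0, -4096/2835, …
L₀ := L_f ⊗_s L_g (sym. prod.), ord ≤ 4.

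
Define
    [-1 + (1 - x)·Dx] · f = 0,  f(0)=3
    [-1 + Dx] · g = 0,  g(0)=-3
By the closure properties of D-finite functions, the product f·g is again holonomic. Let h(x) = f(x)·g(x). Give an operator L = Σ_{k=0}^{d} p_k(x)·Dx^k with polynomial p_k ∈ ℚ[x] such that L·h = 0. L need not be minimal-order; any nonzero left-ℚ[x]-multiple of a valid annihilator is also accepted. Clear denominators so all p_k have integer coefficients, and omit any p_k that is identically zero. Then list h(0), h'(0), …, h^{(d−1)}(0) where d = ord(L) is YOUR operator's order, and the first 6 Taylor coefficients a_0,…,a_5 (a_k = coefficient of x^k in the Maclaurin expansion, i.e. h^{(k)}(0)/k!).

L = (2 - x) + (-1 + x)·Dx  (order 1).
h: a_k = -9, -18, -45/2, -24, -195/8, -489/20, …
ICs: h(0) = -9.

f: a_k = 3, 3, 3, 3, 3, 3, …
g: a_k = -3, -3, -3/2, -1/2, -1/8, -1/40, …
Sym-product of L_f,L_g gives L₀ (≤ ord 1).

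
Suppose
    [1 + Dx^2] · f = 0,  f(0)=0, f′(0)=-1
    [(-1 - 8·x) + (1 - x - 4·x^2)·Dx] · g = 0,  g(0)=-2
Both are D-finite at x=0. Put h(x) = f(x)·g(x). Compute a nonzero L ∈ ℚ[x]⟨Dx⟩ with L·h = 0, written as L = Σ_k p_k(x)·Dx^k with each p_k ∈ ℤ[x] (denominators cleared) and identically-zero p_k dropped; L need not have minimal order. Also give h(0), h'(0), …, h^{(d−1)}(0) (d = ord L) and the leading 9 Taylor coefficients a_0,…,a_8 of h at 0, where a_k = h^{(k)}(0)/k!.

f: a_k = 0, -1, 0, 1/6, 0, -1/120, 0, 1/5040, 0, …
g: a_k = -2, -2, -10, -18, -58, -130, -362, -882, -2330, …
h₀=f·g: eliminate ⇒ L₀, order ≤ 2·1.
L = (7 + x + 4·x^2) + (2 + 16·x)·Dx + (-1 + x + 4·x^2)·Dx^2  (order 2).
h: a_k = 0, 2, 2, 29/3, 53/3, 1127/20, 7621/60, 888089/2520, 2168417/2520, …
ICs: h(0) = 0, h′(0) = 2.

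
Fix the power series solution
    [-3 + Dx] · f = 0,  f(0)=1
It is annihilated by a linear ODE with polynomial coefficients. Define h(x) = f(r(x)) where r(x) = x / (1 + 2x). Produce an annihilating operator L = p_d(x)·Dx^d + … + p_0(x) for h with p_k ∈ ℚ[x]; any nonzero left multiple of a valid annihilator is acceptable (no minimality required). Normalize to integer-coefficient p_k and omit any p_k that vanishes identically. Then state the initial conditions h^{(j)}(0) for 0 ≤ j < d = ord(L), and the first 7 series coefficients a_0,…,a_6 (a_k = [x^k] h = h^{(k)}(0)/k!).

f: a_k = 1, 3, 9/2, 9/2, 27/8, 81/40, 81/80, …
f∘r: x↦r, Dx↦Dx/r' in L_f ⇒ L₀.
L = -3 + (1 + 4·x + 4·x^2)·Dx  (order 1).
h: a_k = 1, 3, -3/2, -3/2, 51/8, -519/40, 1581/80, …
ICs: h(0) = 1.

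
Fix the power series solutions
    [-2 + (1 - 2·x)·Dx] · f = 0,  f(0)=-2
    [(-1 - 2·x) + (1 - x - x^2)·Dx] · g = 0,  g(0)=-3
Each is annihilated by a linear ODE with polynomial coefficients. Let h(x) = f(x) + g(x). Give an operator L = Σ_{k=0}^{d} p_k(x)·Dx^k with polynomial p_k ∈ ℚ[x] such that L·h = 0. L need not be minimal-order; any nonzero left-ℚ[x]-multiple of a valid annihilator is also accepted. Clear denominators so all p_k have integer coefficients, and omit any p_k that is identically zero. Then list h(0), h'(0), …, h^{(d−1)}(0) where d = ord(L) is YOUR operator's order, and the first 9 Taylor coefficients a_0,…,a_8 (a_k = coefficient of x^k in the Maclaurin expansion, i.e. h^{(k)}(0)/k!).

f: a_k = -2, -4, -8, -16, -32, -64, -128, -256, -512, …
g: a_k = -3, -3, -6, -9, -15, -24, -39, -63, -102, …
Sum ⇒ L₀ = lclm(L_f,L_g) in ℚ(x)⟨Dx⟩.
L = (-12·x + 12·x^2 - 8·x^3) + (4 - 6·x - 6·x^2 + 16·x^3 - 16·x^4)·Dx + (-1 + 5·x - 9·x^2 + 6·x^3 + 2·x^4 - 4·x^5)·Dx^2  (order 2).
h: a_k = -5, -7, -14, -25, -47, -88, -167, -319, -614, …
ICs: h(0) = -5, h′(0) = -7.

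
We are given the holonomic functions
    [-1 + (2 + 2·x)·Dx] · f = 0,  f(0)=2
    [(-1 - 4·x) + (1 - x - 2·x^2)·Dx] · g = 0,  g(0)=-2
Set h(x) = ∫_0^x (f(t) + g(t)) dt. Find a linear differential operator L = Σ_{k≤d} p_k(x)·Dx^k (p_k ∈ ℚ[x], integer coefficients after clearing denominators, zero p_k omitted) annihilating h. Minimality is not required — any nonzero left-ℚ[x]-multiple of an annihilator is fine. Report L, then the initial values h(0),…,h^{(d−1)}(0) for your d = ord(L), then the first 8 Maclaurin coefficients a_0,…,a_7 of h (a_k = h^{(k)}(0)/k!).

f: a_k = 2, 1, -1/4, 1/8, -5/64, 7/128, -21/512, 33/1024, …
g: a_k = -2, -2, -6, -10, -22, -42, -86, -170, …
Sum ⇒ L₀ = lclm(L_f,L_g) in ℚ(x)⟨Dx⟩.
Integrate: L := L₀·Dx.
L = (13 + 26·x + 40·x^2)·Dx + (-25 - 69·x - 144·x^2 - 100·x^3)·Dx^2 + (2 + 20·x - 6·x^2 - 64·x^3 - 40·x^4)·Dx^3  (order 3).
h: a_k = 0, 0, -1/2, -25/12, -79/32, -1413/320, -5369/768, -44053/3584, …
ICs: h(0) = 0, h′(0) = 0, h′′(0) = -1.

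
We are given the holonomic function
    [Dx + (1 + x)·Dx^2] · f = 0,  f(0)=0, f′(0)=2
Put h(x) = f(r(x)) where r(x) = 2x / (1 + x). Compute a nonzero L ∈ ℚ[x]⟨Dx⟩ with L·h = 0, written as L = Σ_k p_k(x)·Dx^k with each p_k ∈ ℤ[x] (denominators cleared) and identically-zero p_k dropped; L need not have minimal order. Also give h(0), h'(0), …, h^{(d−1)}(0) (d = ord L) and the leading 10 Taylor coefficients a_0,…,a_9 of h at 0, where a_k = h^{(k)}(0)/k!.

f: a_k = 0, 2, -1, 2/3, -1/2, 2/5, -1/3, 2/7, -1/4, 2/9, …
h₀=f(r): pull back L_f along r ⇒ L₀.
L = (4 + 6·x)·Dx + (1 + 4·x + 3·x^2)·Dx^2  (order 2).
h: a_k = 0, 4, -8, 52/3, -40, 484/5, -728/3, 4372/7, -1640, 39364/9, …
ICs: h(0) = 0, h′(0) = 4.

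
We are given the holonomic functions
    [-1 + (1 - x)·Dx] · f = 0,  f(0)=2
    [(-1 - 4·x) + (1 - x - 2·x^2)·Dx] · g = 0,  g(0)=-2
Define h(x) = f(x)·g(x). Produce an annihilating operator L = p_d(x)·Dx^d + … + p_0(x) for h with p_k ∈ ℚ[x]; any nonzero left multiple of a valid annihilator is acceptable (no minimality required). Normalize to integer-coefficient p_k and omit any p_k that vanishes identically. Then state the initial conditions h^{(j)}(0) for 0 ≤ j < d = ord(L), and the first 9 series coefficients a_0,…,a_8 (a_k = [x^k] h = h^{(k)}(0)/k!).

L = (-2 - 2·x + 6·x^2) + (1 - 2·x - x^2 + 2·x^3)·Dx  (order 1).
h: a_k = -4, -8, -20, -40, -84, -168, -340, -680, -1364, …
ICs: h(0) = -4.

f: a_k = 2, 2, 2, 2, 2, 2, 2, 2, 2, …
g: a_k = -2, -2, -6, -10, -22, -42, -86, -170, -342, …
Sym-product of L_f,L_g gives L₀ (≤ ord 1).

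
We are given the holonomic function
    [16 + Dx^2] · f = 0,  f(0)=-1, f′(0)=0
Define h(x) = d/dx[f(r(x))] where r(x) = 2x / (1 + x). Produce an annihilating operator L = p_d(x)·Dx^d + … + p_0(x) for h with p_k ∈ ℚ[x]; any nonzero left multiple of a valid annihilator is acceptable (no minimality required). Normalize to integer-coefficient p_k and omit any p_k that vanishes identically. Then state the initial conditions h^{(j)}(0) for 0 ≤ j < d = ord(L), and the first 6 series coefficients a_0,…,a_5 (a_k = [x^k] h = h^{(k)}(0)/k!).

f: a_k = -1, 0, 8, 0, -32/3, 0, …
h₀=f(r): pull back L_f along r ⇒ L₀.
h₀' ⇒ L via d/dx closure of L₀.
L = (70 + 12·x + 6·x^2) + (6 + 18·x + 18·x^2 + 6·x^3)·Dx + (1 + 4·x + 6·x^2 + 4·x^3 + x^4)·Dx^2  (order 2).
h: a_k = 0, 64, -192, -896/3, 8320/3, -106432/15, …
ICs: h(0) = 0, h′(0) = 64.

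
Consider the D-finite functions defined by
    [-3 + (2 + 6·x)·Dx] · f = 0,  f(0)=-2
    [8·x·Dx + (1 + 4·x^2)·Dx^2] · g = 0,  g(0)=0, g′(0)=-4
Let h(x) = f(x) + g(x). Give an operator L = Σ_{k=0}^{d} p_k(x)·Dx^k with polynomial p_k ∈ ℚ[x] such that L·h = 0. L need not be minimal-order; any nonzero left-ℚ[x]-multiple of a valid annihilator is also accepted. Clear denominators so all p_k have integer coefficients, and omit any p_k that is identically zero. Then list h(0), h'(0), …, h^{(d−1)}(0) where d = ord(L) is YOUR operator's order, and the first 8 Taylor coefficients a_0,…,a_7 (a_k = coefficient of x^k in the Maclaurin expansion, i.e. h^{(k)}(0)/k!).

f: a_k = -2, -3, 9/4, -27/8, 405/64, -1701/128, 15309/512, -72171/1024, …
g: a_k = 0, -4, 0, 16/3, 0, -64/5, 0, 256/7, …
Sum ⇒ L₀ = lclm(L_f,L_g) in ℚ(x)⟨Dx⟩.
L = (-48 - 360·x + 576·x^2 + 864·x^3)·Dx + (-59 - 192·x - 120·x^2 + 2304·x^3 + 3024·x^4)·Dx^2 + (-6 + 14·x + 144·x^2 + 272·x^3 + 672·x^4 + 864·x^5)·Dx^3  (order 3).
h: a_k = -2, -7, 9/4, 47/24, 405/64, -16697/640, 15309/512, -243053/7168, …
ICs: h(0) = -2, h′(0) = -7, h′′(0) = 9/2.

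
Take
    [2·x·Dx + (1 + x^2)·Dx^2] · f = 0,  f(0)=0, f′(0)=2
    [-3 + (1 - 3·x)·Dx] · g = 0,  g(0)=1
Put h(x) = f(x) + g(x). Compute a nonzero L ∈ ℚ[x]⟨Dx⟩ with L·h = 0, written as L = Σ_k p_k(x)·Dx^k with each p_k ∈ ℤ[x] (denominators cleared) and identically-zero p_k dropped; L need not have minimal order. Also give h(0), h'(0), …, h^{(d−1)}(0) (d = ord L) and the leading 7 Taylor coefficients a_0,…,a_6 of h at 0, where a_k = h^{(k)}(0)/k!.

L = (6 - 72·x - 18·x^2)·Dx + (-28 + 6·x - 60·x^2 - 18·x^3)·Dx^2 + (3 - 8·x - 8·x^3 - 3·x^4)·Dx^3  (order 3).
h: a_k = 1, 5, 9, 79/3, 81, 1217/5, 729, …
ICs: h(0) = 1, h′(0) = 5, h′′(0) = 18.

f: a_k = 0, 2, 0, -2/3, 0, 2/5, 0, …
g: a_k = 1, 3, 9, 27, 81, 243, 729, …
L₀ := lclm(L_f,L_g); ord L₀ ≤ 2+1.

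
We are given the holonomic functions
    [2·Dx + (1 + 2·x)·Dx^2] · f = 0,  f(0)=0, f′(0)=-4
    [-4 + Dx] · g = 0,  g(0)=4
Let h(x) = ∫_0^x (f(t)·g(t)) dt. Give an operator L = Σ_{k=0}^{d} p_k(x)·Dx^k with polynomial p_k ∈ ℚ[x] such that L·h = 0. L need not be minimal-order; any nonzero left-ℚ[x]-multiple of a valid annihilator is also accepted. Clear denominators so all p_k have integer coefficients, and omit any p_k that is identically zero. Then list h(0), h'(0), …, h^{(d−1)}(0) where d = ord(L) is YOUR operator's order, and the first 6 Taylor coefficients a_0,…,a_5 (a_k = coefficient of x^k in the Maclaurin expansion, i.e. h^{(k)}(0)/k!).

f: a_k = 0, -4, 4, -16/3, 8, -64/5, …
g: a_k = 4, 16, 32, 128/3, 128/3, 512/15, …
L₀ := L_f ⊗_s L_g (sym. prod.), ord ≤ 2.
Integrate: L := L₀·Dx.
L = (8 + 32·x)·Dx + (-6 - 16·x)·Dx^2 + (1 + 2·x)·Dx^3  (order 3).
h: a_k = 0, 0, -8, -16, -64/3, -96/5, …
ICs: h(0) = 0, h′(0) = 0, h′′(0) = -16.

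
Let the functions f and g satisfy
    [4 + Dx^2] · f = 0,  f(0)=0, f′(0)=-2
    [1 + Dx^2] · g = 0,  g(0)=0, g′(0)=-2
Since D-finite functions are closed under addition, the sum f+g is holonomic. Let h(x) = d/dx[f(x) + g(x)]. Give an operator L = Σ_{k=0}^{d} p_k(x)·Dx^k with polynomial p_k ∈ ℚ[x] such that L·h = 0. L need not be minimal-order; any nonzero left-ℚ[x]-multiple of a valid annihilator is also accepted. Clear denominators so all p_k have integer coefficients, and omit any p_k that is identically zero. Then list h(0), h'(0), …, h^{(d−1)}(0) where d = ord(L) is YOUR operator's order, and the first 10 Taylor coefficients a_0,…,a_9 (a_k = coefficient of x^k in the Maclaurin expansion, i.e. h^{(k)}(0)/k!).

f: a_k = 0, -2, 0, 4/3, 0, -4/15, 0, 8/315, 0, -4/2835, …
g: a_k = 0, -2, 0, 1/3, 0, -1/60, 0, 1/2520, 0, -1/181440, …
h₀=f+g: left-lcm gives L₀, ord ≤ 4.
Derive L from L₀ (diff closure).
L = 4 + 5·Dx^2 + Dx^4  (order 4).
h: a_k = -4, 0, 5, 0, -17/12, 0, 13/72, 0, -257/20160, 0, …
ICs: h(0) = -4, h′(0) = 0, h′′(0) = 10, h′′′(0) = 0.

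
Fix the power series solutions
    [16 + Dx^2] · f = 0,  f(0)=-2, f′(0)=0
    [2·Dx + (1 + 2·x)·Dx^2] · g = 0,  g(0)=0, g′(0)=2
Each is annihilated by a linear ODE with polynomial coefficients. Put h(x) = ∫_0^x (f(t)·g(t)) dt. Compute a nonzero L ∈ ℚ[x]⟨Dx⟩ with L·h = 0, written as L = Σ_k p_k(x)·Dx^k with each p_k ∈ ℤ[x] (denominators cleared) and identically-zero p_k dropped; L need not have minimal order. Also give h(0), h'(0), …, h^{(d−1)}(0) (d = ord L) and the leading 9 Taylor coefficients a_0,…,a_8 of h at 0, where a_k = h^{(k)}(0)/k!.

f: a_k = -2, 0, 16, 0, -64/3, 0, 512/45, 0, -1024/315, …
g: a_k = 0, 2, -2, 8/3, -4, 32/5, -32/3, 128/7, -32, …
Product ⇒ symmetric product L₀, ord ≤ 4.
h=∫h₀ ⇒ L = L₀·Dx.
L = (2688 + 27648·x + 93184·x^2 + 131072·x^3 + 65536·x^4)·Dx + (896 + 5888·x + 12288·x^2 + 8192·x^3)·Dx^2 + (408 + 3712·x + 11904·x^2 + 16384·x^3 + 8192·x^4)·Dx^3 + (56 + 368·x + 768·x^2 + 512·x^3)·Dx^4 + (15 + 124·x + 380·x^2 + 512·x^3 + 256·x^4)·Dx^5  (order 5).
h: a_k = 0, 0, -2, 4/3, 20/3, -24/5, -32/15, 0, 416/105, …
ICs: h(0) = 0, h′(0) = 0, h′′(0) = -4, h′′′(0) = 8, h′′′′(0) = 160.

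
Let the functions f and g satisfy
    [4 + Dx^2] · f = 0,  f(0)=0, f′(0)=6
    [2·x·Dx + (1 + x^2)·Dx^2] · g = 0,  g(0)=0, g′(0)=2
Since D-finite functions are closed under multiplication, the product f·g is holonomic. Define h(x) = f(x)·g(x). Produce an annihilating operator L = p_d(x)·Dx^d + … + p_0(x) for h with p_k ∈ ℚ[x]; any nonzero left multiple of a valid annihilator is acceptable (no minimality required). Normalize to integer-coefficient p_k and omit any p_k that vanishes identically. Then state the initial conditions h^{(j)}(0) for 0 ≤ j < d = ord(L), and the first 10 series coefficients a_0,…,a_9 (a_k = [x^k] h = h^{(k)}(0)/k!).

f: a_k = 0, 6, 0, -4, 0, 4/5, 0, -8/105, 0, 4/945, …
g: a_k = 0, 2, 0, -2/3, 0, 2/5, 0, -2/7, 0, 2/9, …
h₀=f·g: eliminate ⇒ L₀, order ≤ 2·2.
L = (160 + 464·x^2 + 464·x^4 + 256·x^6 + 64·x^8) + (96·x + 224·x^3 + 192·x^5 + 64·x^7)·Dx + (60 + 188·x^2 + 216·x^4 + 128·x^6 + 32·x^8)·Dx^2 + (24·x + 56·x^3 + 48·x^5 + 16·x^7)·Dx^3 + (5 + 18·x^2 + 25·x^4 + 16·x^6 + 4·x^8)·Dx^4  (order 4).
h: a_k = 0, 0, 12, 0, -12, 0, 20/3, 0, -4, 0, …
ICs: h(0) = 0, h′(0) = 0, h′′(0) = 24, h′′′(0) = 0.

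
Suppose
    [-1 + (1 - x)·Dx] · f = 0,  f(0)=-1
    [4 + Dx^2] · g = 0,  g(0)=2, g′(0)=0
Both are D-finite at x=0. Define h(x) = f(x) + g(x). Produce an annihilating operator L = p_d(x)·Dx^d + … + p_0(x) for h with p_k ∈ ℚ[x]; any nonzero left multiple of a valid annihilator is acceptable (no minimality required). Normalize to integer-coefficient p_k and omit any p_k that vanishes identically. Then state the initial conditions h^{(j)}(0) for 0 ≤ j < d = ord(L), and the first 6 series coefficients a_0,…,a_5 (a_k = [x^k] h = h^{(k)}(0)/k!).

f: a_k = -1, -1, -1, -1, -1, -1, …
g: a_k = 2, 0, -4, 0, 4/3, 0, …
Weyl lclm of L_f,L_g ⇒ L₀ (ord ≤ 3).
L = (20 - 16·x + 8·x^2) + (-12 + 28·x - 24·x^2 + 8·x^3)·Dx + (5 - 4·x + 2·x^2)·Dx^2 + (-3 + 7·x - 6·x^2 + 2·x^3)·Dx^3  (order 3).
h: a_k = 1, -1, -5, -1, 1/3, -1, …
ICs: h(0) = 1, h′(0) = -1, h′′(0) = -10.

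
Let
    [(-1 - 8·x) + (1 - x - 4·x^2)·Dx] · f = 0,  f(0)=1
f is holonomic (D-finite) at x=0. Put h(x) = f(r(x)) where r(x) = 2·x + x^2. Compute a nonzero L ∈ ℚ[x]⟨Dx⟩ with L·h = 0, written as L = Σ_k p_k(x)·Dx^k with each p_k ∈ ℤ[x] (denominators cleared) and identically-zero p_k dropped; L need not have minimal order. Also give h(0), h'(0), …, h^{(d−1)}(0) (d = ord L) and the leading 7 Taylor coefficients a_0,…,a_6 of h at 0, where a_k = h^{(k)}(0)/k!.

f: a_k = 1, 1, 5, 9, 29, 65, 181, …
L₀ from L_f via x↦r, Dx↦r'^{-1}Dx.
L = (2 + 34·x + 48·x^2 + 16·x^3) + (-1 + 2·x + 17·x^2 + 16·x^3 + 4·x^4)·Dx  (order 1).
h: a_k = 1, 2, 21, 92, 577, 3062, 17489, …
ICs: h(0) = 1.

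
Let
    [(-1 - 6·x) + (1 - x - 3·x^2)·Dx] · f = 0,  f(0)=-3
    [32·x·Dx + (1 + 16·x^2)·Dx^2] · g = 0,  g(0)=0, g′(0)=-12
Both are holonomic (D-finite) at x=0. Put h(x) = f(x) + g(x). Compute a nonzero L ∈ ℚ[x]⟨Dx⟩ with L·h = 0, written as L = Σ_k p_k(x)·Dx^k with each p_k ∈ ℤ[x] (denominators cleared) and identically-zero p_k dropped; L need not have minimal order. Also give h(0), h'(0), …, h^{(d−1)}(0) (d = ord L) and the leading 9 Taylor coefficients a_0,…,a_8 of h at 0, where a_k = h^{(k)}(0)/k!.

L = (-128 + 512·x + 10560·x^2 + 25344·x^3 + 95904·x^4 + 41472·x^6)·Dx + (37 + 208·x - 206·x^2 + 1476·x^3 + 24336·x^4 + 66528·x^5 + 6912·x^6 + 41472·x^7)·Dx^2 + (-4 - 21·x - 198·x^2 - 90·x^3 - 1775·x^4 + 4080·x^5 + 6336·x^6 + 2304·x^7 + 6912·x^8)·Dx^3  (order 3).
h: a_k = -3, -15, -12, 43, -57, -3672/5, -291, 44595/7, -1524, …
ICs: h(0) = -3, h′(0) = -15, h′′(0) = -24.

f: a_k = -3, -3, -12, -21, -57, -120, -291, -651, -1524, …
g: a_k = 0, -12, 0, 64, 0, -3072/5, 0, 49152/7, 0, …
Weyl lclm of L_f,L_g ⇒ L₀ (ord ≤ 3).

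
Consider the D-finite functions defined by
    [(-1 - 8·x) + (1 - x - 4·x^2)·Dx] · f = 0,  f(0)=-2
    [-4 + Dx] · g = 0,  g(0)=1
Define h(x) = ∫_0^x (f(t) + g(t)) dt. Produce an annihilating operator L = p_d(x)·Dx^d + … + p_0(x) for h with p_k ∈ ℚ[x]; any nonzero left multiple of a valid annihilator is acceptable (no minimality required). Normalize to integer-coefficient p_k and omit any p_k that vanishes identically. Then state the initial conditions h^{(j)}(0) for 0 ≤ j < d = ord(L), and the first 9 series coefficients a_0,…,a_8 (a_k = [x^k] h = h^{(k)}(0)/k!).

L = (-24 + 16·x - 576·x^2 - 512·x^3)·Dx + (-6 + 56·x + 208·x^2 - 128·x^3 - 256·x^4)·Dx^2 + (3 - 15·x - 16·x^2 + 64·x^3 + 64·x^4)·Dx^3  (order 3).
h: a_k = 0, -1, 1, -2/3, -11/6, -142/15, -911/45, -16034/315, -138403/1260, …
ICs: h(0) = 0, h′(0) = -1, h′′(0) = 2.

f: a_k = -2, -2, -10, -18, -58, -130, -362, -882, -2330, …
g: a_k = 1, 4, 8, 32/3, 32/3, 128/15, 256/45, 1024/315, 512/315, …
h₀=f+g: left-lcm gives L₀, ord ≤ 2.
h=∫₀ˣh₀: take L = L₀·Dx.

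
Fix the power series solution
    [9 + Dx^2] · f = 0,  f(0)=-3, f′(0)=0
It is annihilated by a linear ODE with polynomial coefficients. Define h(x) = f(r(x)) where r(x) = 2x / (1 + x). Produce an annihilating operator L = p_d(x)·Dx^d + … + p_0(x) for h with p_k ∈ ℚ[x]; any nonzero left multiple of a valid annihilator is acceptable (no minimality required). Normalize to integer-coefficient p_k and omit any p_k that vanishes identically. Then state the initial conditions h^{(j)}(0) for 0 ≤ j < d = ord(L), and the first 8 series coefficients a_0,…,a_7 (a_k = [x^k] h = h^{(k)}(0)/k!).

f: a_k = -3, 0, 27/2, 0, -81/8, 0, 243/80, 0, …
Change of var in L_f (x↦r) gives L₀.
L = 36 + (2 + 6·x + 6·x^2 + 2·x^3)·Dx + (1 + 4·x + 6·x^2 + 4·x^3 + x^4)·Dx^2  (order 2).
h: a_k = -3, 0, 54, -108, 0, 432, -5778/5, 8748/5, …
ICs: h(0) = -3, h′(0) = 0.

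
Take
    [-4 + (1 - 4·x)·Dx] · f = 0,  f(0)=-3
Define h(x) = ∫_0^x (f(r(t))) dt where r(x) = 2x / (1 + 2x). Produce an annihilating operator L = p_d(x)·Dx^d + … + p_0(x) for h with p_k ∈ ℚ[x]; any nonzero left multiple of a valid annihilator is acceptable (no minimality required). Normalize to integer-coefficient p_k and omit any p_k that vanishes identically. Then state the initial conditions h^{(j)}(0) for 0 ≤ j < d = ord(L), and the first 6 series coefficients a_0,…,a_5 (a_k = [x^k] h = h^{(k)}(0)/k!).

f: a_k = -3, -12, -48, -192, -768, -3072, …
h₀=f(r): pull back L_f along r ⇒ L₀.
Integrate: L := L₀·Dx.
L = 8·Dx + (-1 + 4·x + 12·x^2)·Dx^2  (order 2).
h: a_k = 0, -3, -12, -48, -216, -5184/5, …
ICs: h(0) = 0, h′(0) = -3.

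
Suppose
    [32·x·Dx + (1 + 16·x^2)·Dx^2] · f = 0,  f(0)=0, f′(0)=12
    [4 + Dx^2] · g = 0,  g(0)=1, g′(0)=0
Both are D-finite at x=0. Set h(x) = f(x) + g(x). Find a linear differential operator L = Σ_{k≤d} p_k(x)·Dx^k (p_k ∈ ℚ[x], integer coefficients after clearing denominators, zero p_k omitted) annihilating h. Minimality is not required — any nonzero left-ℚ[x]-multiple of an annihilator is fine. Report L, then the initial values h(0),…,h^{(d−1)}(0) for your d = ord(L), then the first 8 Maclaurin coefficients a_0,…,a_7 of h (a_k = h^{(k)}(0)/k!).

L = (-6016·x + 102400·x^3 + 32768·x^5)·Dx + (-28 + 1216·x^2 + 27648·x^4 + 16384·x^6)·Dx^2 + (-1504·x + 25600·x^3 + 8192·x^5)·Dx^3 + (-7 + 304·x^2 + 6912·x^4 + 4096·x^6)·Dx^4  (order 4).
h: a_k = 1, 12, -2, -64, 2/3, 3072/5, -4/45, -49152/7, …
ICs: h(0) = 1, h′(0) = 12, h′′(0) = -4, h′′′(0) = -384.

f: a_k = 0, 12, 0, -64, 0, 3072/5, 0, -49152/7, …
g: a_k = 1, 0, -2, 0, 2/3, 0, -4/45, 0, …
h₀=f+g: left-lcm gives L₀, ord ≤ 4.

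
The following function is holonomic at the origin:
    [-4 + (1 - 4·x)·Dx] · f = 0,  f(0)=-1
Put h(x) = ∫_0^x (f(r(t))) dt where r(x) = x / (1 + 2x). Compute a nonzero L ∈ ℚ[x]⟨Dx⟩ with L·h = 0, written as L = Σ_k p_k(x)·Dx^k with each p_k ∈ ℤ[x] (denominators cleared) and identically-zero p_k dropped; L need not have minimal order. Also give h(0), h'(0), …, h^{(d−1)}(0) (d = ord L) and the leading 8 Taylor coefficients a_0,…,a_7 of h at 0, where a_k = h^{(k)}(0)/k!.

L = 4·Dx + (-1 + 4·x^2)·Dx^2  (order 2).
h: a_k = 0, -1, -2, -8/3, -4, -32/5, -32/3, -128/7, …
ICs: h(0) = 0, h′(0) = -1.

f: a_k = -1, -4, -16, -64, -256, -1024, -4096, -16384, …
h₀=f(r): pull back L_f along r ⇒ L₀.
h=∫₀ˣh₀: take L = L₀·Dx.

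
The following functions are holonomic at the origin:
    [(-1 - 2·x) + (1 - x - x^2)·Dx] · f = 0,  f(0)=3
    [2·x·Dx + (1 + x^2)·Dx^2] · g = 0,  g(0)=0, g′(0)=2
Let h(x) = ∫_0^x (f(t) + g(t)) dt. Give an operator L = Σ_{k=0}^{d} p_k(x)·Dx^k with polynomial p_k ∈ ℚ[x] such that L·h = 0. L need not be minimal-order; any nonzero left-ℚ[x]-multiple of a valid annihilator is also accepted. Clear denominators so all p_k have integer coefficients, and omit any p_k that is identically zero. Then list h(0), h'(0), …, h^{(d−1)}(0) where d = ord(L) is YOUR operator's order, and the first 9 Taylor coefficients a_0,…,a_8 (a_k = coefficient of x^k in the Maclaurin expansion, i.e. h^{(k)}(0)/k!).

f: a_k = 3, 3, 6, 9, 15, 24, 39, 63, 102, …
g: a_k = 0, 2, 0, -2/3, 0, 2/5, 0, -2/7, 0, …
L₀ := lclm(L_f,L_g); ord L₀ ≤ 1+2.
Integrate: L := L₀·Dx.
L = (-4 + 16·x + 64·x^2 + 72·x^3 + 66·x^4 + 6·x^6)·Dx^2 + (10 + 24·x + 28·x^2 + 60·x^3 + 65·x^4 + 50·x^5 + 3·x^6 + 6·x^7)·Dx^3 + (-2 - 2·x - 2·x^2 + 8·x^3 + 5·x^4 + 11·x^5 + 6·x^6 + x^7 + x^8)·Dx^4  (order 4).
h: a_k = 0, 3, 5/2, 2, 25/12, 3, 61/15, 39/7, 439/56, …
ICs: h(0) = 0, h′(0) = 3, h′′(0) = 5, h′′′(0) = 12.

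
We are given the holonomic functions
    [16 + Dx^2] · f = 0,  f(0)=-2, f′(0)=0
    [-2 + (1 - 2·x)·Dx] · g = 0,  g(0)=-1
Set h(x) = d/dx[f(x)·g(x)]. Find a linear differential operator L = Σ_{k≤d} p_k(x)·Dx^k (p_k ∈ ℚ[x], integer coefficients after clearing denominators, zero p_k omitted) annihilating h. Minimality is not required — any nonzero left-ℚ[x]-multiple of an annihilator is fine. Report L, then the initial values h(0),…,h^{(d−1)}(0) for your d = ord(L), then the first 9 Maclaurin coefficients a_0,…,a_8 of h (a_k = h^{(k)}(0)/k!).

f: a_k = -2, 0, 16, 0, -64/3, 0, 512/45, 0, -1024/315, …
g: a_k = -1, -2, -4, -8, -16, -32, -64, -128, -256, …
Product ⇒ symmetric product L₀, ord ≤ 2.
h=h₀': d/dx-closure on L₀ ⇒ L.
L = (8 - 64·x + 64·x^2) + (-4 + 8·x)·Dx + (1 - 4·x + 4·x^2)·Dx^2  (order 2).
h: a_k = 4, -16, -48, -128/3, -320/3, -4864/15, -34048/45, -536576/315, -134144/35, …
ICs: h(0) = 4, h′(0) = -16.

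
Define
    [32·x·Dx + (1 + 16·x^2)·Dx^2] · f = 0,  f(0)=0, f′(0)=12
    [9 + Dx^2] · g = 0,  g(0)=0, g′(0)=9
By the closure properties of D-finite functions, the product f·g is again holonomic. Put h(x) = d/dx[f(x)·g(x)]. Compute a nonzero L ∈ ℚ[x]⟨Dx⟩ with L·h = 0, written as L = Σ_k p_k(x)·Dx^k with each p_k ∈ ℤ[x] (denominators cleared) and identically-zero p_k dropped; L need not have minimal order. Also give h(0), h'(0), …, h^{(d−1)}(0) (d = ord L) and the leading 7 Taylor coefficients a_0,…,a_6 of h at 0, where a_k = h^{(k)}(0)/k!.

L = (2922993 + 113986656·x^2 + 3239661312·x^4 + 5952061440·x^6 + 4156489728·x^8 - 7644119040·x^10 + 110075314176·x^12) + (1760832·x + 128480256·x^3 + 1888911360·x^5 + 5308416000·x^7 + 15288238080·x^9 + 48922361856·x^11)·Dx + (341202 + 13887168·x^2 + 389230080·x^4 + 940474368·x^6 + 1603141632·x^8 + 3737124864·x^10 + 24461180928·x^12)·Dx^2 + (195648·x + 14275584·x^3 + 209879040·x^5 + 589824000·x^7 + 1698693120·x^9 + 5435817984·x^11)·Dx^3 + (1825 + 135776·x^2 + 3251968·x^4 + 31014912·x^6 + 126812160·x^8 + 509607936·x^10 + 1358954496·x^12)·Dx^4  (order 4).
h: a_k = 0, 216, 0, -2952, 0, 38799, 0, …
ICs: h(0) = 0, h′(0) = 216, h′′(0) = 0, h′′′(0) = -17712.

f: a_k = 0, 12, 0, -64, 0, 3072/5, 0, …
g: a_k = 0, 9, 0, -27/2, 0, 243/40, 0, …
L₀ := L_f ⊗_s L_g (sym. prod.), ord ≤ 4.
Derive L from L₀ (diff closure).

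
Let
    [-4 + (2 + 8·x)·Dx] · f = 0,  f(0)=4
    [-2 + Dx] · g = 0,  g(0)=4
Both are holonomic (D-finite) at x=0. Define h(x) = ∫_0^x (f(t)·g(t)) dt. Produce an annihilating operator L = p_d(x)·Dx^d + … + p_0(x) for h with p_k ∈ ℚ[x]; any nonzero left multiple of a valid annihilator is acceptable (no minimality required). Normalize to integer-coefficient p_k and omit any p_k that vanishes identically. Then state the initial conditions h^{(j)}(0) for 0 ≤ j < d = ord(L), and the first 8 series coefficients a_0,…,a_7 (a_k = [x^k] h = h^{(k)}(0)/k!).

f: a_k = 4, 8, -8, 16, -40, 112, -336, 1056, …
g: a_k = 4, 8, 8, 16/3, 8/3, 16/15, 16/45, 32/315, …
h₀=f·g: eliminate ⇒ L₀, order ≤ 1·1.
∫: right-multiply L₀ by Dx.
L = (-4 - 8·x)·Dx + (1 + 4·x)·Dx^2  (order 2).
h: a_k = 0, 16, 32, 64/3, 64/3, -128/15, 1792/45, -31232/315, …
ICs: h(0) = 0, h′(0) = 16.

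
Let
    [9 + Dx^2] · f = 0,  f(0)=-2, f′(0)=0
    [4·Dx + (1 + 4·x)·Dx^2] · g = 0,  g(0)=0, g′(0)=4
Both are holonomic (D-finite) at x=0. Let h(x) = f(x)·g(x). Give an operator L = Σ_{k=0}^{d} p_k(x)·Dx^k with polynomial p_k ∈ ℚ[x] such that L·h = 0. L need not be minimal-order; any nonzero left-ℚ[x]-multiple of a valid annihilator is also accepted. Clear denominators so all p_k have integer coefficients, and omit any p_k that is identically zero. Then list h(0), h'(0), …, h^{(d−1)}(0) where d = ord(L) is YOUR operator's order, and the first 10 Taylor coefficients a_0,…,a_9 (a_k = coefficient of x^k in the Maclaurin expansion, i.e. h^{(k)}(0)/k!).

f: a_k = -2, 0, 9, 0, -27/4, 0, 81/40, 0, -729/2240, 0, …
g: a_k = 0, 4, -8, 64/3, -64, 1024/5, -2048/3, 16384/7, -8192, 262144/9, …
h₀=f·g: eliminate ⇒ L₀, order ≤ 2·2.
L = (-2043 - 1296·x + 44064·x^2 + 186624·x^3 + 186624·x^4) + (72 + 5472·x + 31104·x^2 + 41472·x^3)·Dx + (-182 + 864·x + 12096·x^2 + 41472·x^3 + 41472·x^4)·Dx^2 + (8 + 608·x + 3456·x^2 + 4608·x^3)·Dx^3 + (5 + 112·x + 800·x^2 + 2304·x^3 + 2304·x^4)·Dx^4  (order 4).
h: a_k = 0, -8, 16, -20/3, 56, -1223/5, 2530/3, -208169/70, 53279/5, -194189089/5040, …
ICs: h(0) = 0, h′(0) = -8, h′′(0) = 32, h′′′(0) = -40.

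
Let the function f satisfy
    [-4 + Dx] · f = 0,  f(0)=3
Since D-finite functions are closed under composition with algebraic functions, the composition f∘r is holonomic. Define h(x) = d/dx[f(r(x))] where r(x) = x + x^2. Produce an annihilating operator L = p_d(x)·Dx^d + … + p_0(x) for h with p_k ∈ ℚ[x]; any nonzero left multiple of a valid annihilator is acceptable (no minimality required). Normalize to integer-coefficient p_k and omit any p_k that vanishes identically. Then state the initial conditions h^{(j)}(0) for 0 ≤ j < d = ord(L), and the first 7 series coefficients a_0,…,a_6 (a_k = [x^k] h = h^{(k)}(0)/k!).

L = (6 + 16·x + 16·x^2) + (-1 - 2·x)·Dx  (order 1).
h: a_k = 12, 72, 240, 608, 1248, 11072/5, 52096/15, …
ICs: h(0) = 12.

f: a_k = 3, 12, 24, 32, 32, 128/5, 256/15, …
Substitute x→r, Dx→(1/r')Dx; clear ⇒ L₀.
h₀' ⇒ L via d/dx closure of L₀.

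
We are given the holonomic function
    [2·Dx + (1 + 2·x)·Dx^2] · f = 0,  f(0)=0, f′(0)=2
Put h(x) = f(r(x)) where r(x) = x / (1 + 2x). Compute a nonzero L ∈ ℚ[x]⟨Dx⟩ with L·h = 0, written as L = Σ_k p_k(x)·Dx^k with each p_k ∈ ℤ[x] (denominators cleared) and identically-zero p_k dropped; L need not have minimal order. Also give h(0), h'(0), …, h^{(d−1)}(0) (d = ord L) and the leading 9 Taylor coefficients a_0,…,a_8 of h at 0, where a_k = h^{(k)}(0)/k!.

f: a_k = 0, 2, -2, 8/3, -4, 32/5, -32/3, 128/7, -32, …
Change of var in L_f (x↦r) gives L₀.
L = (6 + 16·x)·Dx + (1 + 6·x + 8·x^2)·Dx^2  (order 2).
h: a_k = 0, 2, -6, 56/3, -60, 992/5, -672, 16256/7, -8160, …
ICs: h(0) = 0, h′(0) = 2.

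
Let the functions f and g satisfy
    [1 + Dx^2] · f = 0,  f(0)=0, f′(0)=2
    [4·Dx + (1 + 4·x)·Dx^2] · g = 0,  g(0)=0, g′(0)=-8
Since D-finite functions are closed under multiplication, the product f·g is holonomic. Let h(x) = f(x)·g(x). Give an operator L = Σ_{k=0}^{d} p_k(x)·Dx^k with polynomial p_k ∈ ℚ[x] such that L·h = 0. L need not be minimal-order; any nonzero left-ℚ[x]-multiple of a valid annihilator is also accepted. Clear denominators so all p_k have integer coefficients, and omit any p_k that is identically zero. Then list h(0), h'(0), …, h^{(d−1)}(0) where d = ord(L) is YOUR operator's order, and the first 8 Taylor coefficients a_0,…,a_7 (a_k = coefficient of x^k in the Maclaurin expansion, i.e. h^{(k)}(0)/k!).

f: a_k = 0, 2, 0, -1/3, 0, 1/60, 0, -1/2520, …
g: a_k = 0, -8, 16, -128/3, 128, -2048/5, 4096/3, -32768/7, …
Sym-product of L_f,L_g gives L₀ (≤ ord 4).
L = (-147 - 144·x - 224·x^2 + 256·x^3 + 256·x^4) + (-56 - 160·x + 384·x^2 + 512·x^3)·Dx + (-150 - 160·x - 192·x^2 + 512·x^3 + 512·x^4)·Dx^2 + (-56 - 160·x + 384·x^2 + 512·x^3)·Dx^3 + (-3 - 16·x + 32·x^2 + 256·x^3 + 256·x^4)·Dx^4  (order 4).
h: a_k = 0, 0, -16, 32, -248/3, 752/3, -7246/9, 40324/15, …
ICs: h(0) = 0, h′(0) = 0, h′′(0) = -32, h′′′(0) = 192.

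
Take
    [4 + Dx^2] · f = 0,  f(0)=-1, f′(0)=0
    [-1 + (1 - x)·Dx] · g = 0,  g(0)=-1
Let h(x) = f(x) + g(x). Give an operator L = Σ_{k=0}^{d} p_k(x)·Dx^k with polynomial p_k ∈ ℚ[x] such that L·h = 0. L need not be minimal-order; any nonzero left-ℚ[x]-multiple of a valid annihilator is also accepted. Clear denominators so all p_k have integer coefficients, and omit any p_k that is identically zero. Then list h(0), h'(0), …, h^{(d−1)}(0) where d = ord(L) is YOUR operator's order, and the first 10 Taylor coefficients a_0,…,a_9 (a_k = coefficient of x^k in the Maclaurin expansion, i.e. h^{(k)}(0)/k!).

L = (-20 + 16·x - 8·x^2) + (12 - 28·x + 24·x^2 - 8·x^3)·Dx + (-5 + 4·x - 2·x^2)·Dx^2 + (3 - 7·x + 6·x^2 - 2·x^3)·Dx^3  (order 3).
h: a_k = -2, -1, 1, -1, -5/3, -1, -41/45, -1, -317/315, -1, …
ICs: h(0) = -2, h′(0) = -1, h′′(0) = 2.

f: a_k = -1, 0, 2, 0, -2/3, 0, 4/45, 0, -2/315, 0, …
g: a_k = -1, -1, -1, -1, -1, -1, -1, -1, -1, -1, …
Weyl lclm of L_f,L_g ⇒ L₀ (ord ≤ 3).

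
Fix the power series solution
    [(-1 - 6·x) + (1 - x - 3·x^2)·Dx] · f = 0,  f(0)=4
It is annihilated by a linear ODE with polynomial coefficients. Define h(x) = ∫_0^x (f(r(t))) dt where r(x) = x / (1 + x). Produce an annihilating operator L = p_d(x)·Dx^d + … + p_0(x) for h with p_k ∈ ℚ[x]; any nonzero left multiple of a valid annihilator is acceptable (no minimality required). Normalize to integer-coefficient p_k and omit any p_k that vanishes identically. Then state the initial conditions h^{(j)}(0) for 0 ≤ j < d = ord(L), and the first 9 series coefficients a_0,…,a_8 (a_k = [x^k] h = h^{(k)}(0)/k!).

f: a_k = 4, 4, 16, 28, 76, 160, 388, 868, 2032, …
L₀ from L_f via x↦r, Dx↦r'^{-1}Dx.
∫: right-multiply L₀ by Dx.
L = (1 + 7·x)·Dx + (-1 - 2·x + 2·x^2 + 3·x^3)·Dx^2  (order 2).
h: a_k = 0, 4, 2, 4, 0, 36/5, -6, 144/7, -63/2, …
ICs: h(0) = 0, h′(0) = 4.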